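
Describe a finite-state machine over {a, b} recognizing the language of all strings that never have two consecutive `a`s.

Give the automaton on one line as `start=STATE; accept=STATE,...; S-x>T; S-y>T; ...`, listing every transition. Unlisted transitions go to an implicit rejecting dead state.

start=S0; accept=S0,S1; S0-a>S1; S0-b>S0; S1-a>S2; S1-b>S0; S2-a>S2; S2-b>S2

Track partial matches of the forbidden pattern `aa`. State S2 is a dead state reached once `aa` has occurred; every other state accepts. S0 means no part of `aa` is currently matched.
3 states suffice.
        a   b  
>* S0   S1  S0 
 * S1   S2  S0 
   S2   S2  S2 
(> = start, * = accepting)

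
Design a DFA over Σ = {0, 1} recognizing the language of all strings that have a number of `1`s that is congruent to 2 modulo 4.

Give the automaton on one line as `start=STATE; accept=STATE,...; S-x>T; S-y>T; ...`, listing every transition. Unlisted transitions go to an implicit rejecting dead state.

The only thing that matters is how many `1`s have appeared, reduced mod 4. Use one state per residue: q0 for 0, …, q3 for 3. Reading `1` moves to the next residue; anything else stays put. q2 is accepting.
With 4 states:
        0   1  
>  q0   q0  q1 
   q1   q1  q2 
 * q2   q2  q3 
   q3   q3  q0 
(> = start, * = accepting)

start=q0; accept=q2; q0-0>q0; q0-1>q1; q1-0>q1; q1-1>q2; q2-0>q2; q2-1>q3; q3-0>q3; q3-1>q0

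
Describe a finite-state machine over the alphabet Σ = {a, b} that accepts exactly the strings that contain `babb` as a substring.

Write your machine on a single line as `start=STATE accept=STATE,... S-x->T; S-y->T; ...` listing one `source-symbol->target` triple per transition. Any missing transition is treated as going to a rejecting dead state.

Track how much of `babb` has been matched so far: state s0 is no progress, s4 is the absorbing accept state reached once `babb` has occurred. Intermediate states record partial matches; on a mismatch, fall back to the longest reusable overlap.
A 5-state machine:
        a   b  
>  s0   s0  s1 
   s1   s2  s1 
   s2   s0  s3 
   s3   s2  s4 
 * s4   s4  s4 
(> = start, * = accepting)

start=s0; accept=s4; s0-a->s0; s0-b->s1; s1-a->s2; s1-b->s1; s2-a->s0; s2-b->s3; s3-a->s2; s3-b->s4; s4-a->s4; s4-b->s4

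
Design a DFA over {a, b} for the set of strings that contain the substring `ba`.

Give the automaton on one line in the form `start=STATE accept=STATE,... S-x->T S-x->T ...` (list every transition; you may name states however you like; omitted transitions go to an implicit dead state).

Track how much of `ba` has been matched so far: state S0 is no progress, S2 is the absorbing accept state reached once `ba` has occurred. Intermediate states record partial matches; on a mismatch, fall back to the longest reusable overlap.
With 3 states:
        a   b  
>  S0   S0  S1 
   S1   S2  S1 
 * S2   S2  S2 
(> = start, * = accepting)

start=S0 accept=S2 S0-a->S0 S0-b->S1 S1-a->S2 S1-b->S1 S2-a->S2 S2-b->S2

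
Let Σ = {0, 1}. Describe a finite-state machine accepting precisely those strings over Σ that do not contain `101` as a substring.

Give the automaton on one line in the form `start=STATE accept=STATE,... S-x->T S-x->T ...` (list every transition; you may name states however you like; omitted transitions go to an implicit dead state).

This is the complement of 'contains `101`'. Use the same substring-matching states — A through D holding how much of `101` has just been matched — but flip the accepting set: everything except the trap D accepts.
4 states suffice.
       0  1 
>* A   A  B 
 * B   C  B 
 * C   A  D 
   D   D  D 
(> = start, * = accepting)

start=A accept=A,B,C A-0->A A-1->B B-0->C B-1->B C-0->A C-1->D D-0->D D-1->D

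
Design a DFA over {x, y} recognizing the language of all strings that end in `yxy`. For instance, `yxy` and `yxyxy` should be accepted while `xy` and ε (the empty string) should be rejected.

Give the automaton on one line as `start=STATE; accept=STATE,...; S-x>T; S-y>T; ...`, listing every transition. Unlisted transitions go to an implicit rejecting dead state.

start=A; accept=D; A-x>A; A-y>B; B-x>C; B-y>B; C-x>A; C-y>D; D-x>C; D-y>B

Let each state record the length of the longest suffix of the input read so far that is also a prefix of `yxy`. B means the last symbol is `y`; C means the last 2 symbols are `yx`; D means the last 3 symbols are `yxy`. Accept only at D, where the string currently ends in `yxy`.
With 4 states:
       x  y 
>  A   A  B 
   B   C  B 
   C   A  D 
 * D   C  B 
(> = start, * = accepting)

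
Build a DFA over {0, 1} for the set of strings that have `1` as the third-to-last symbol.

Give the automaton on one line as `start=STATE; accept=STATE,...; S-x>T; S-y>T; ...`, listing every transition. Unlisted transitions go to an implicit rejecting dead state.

start=S0; accept=S11,S12,S13,S14; S0-0>S1; S0-1>S2; S1-0>S3; S1-1>S4; S2-0>S5; S2-1>S6; S3-0>S7; S3-1>S8; S4-0>S9; S4-1>S10; S5-0>S11; S5-1>S12; S6-0>S13; S6-1>S14; S7-0>S7; S7-1>S8; S8-0>S9; S8-1>S10; S9-0>S11; S9-1>S12; S10-0>S13; S10-1>S14; S11-0>S7; S11-1>S8; S12-0>S9; S12-1>S10; S13-0>S11; S13-1>S12; S14-0>S13; S14-1>S14

Because acceptance depends on a position counted from the end, the machine has to buffer the most recent 3 symbols. Make each state the string of the last up-to-3 symbols read; on input `x` shift the window left and append `x`. Accept when the buffered window has length 3 and begins with `1`.
          0    1  
>  S0     S1   S2 
   S1     S3   S4 
   S2     S5   S6 
   S3     S7   S8 
   S4     S9  S10 
   S5    S11  S12 
   S6    S13  S14 
   S7     S7   S8 
   S8     S9  S10 
   S9    S11  S12 
   S10   S13  S14 
 * S11    S7   S8 
 * S12    S9  S10 
 * S13   S11  S12 
 * S14   S13  S14 
(> = start, * = accepting)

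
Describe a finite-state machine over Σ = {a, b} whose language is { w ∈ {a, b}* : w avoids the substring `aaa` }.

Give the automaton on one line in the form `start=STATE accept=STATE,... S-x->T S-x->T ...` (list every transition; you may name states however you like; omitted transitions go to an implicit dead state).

start=S0 accept=S0,S1,S2 S0-a->S1 S0-b->S0 S1-a->S2 S1-b->S0 S2-a->S3 S2-b->S0 S3-a->S3 S3-b->S3

Track partial matches of the forbidden pattern `aaa`. State S3 is a dead state reached once `aaa` has occurred; every other state accepts. S0 means no part of `aaa` is currently matched.
With 4 states:
        a   b  
>* S0   S1  S0 
 * S1   S2  S0 
 * S2   S3  S0 
   S3   S3  S3 
(> = start, * = accepting)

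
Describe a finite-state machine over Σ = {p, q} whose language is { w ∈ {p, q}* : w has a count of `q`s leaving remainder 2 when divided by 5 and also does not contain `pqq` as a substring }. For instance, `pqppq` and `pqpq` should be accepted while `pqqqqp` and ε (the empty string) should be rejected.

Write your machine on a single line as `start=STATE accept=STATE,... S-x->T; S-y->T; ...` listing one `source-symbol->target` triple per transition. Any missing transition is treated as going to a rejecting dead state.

start=S0; accept=S5,S7,S8; S0-p->S1; S0-q->S2; S1-p->S1; S1-q->S3; S2-p->S4; S2-q->S5; S3-p->S4; S3-q->S6; S4-p->S4; S4-q->S7; S5-p->S8; S5-q->S9; S6-p->S6; S6-q->S6; S7-p->S8; S7-q->S6; S8-p->S8; S8-q->S10; S9-p->S11; S9-q->S12; S10-p->S11; S10-q->S6; S11-p->S11; S11-q->S13; S12-p->S14; S12-q->S0; S13-p->S14; S13-q->S6; S14-p->S14; S14-q->S15; S15-p->S1; S15-q->S6

Build one automaton per condition and run them in lockstep. One (5 states) tracks the count of `q`s modulo 5; the other (4 states) tracks partial matches of the forbidden pattern `pqq`. Each combined state is a pair, one component from each; accept when both components accept. Equivalent product states are then merged.
16 states suffice.
          p    q  
>  S0     S1   S2 
   S1     S1   S3 
   S2     S4   S5 
   S3     S4   S6 
   S4     S4   S7 
 * S5     S8   S9 
   S6     S6   S6 
 * S7     S8   S6 
 * S8     S8  S10 
   S9    S11  S12 
   S10   S11   S6 
   S11   S11  S13 
   S12   S14   S0 
   S13   S14   S6 
   S14   S14  S15 
   S15    S1   S6 
(> = start, * = accepting)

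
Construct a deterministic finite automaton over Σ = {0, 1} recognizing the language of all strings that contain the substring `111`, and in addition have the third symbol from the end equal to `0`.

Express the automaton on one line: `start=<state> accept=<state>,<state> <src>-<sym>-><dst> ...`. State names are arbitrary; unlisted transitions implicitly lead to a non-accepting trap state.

Handle the two conditions separately and then intersect. One (4 states) tracks whether and how much of `111` has been seen; the other (15 states) tracks the last 3 symbols read. Each combined state is a pair, one component from each; accept when both components accept. Equivalent product states are then merged.
11 states suffice.
          0    1  
>  q0     q0   q1 
   q1     q0   q2 
   q2     q0   q3 
   q3     q4   q3 
   q4     q5   q6 
   q5     q7   q8 
   q6     q9  q10 
 * q7     q7   q8 
 * q8     q9  q10 
 * q9     q5   q6 
 * q10    q4   q3 
(> = start, * = accepting)

start=q0 accept=q7,q8,q9,q10 q0-0->q0 q0-1->q1 q1-0->q0 q1-1->q2 q2-0->q0 q2-1->q3 q3-0->q4 q3-1->q3 q4-0->q5 q4-1->q6 q5-0->q7 q5-1->q8 q6-0->q9 q6-1->q10 q7-0->q7 q7-1->q8 q8-0->q9 q8-1->q10 q9-0->q5 q9-1->q6 q10-0->q4 q10-1->q3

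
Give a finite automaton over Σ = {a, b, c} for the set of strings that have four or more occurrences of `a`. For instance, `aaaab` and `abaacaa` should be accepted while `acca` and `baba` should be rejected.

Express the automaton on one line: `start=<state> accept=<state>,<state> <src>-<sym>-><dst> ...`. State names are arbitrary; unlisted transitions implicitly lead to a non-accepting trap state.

start=s0 accept=s4,s5 s0-a->s1 s0-b->s0 s0-c->s0 s1-a->s2 s1-b->s1 s1-c->s1 s2-a->s3 s2-b->s2 s2-c->s2 s3-a->s4 s3-b->s3 s3-c->s3 s4-a->s5 s4-b->s4 s4-c->s4 s5-a->s5 s5-b->s5 s5-c->s5

Only the number of `a`s matters, and only up to 5. Make a chain s0 → s1 → s2 → s3 → s4 → s5 advanced by each `a` (with s5 absorbing); every other symbol self-loops. The accepting set is {s4, s5}.
6 states suffice.
        a   b   c  
>  s0   s1  s0  s0 
   s1   s2  s1  s1 
   s2   s3  s2  s2 
   s3   s4  s3  s3 
 * s4   s5  s4  s4 
 * s5   s5  s5  s5 
(> = start, * = accepting)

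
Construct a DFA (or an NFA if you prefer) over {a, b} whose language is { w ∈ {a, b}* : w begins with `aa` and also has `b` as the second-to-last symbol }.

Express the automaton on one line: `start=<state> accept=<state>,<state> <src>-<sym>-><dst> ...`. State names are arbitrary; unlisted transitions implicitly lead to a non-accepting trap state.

start=S0 accept=S5,S6 S0-a->S1 S0-b->S2 S1-a->S3 S1-b->S2 S2-a->S2 S2-b->S2 S3-a->S3 S3-b->S4 S4-a->S5 S4-b->S6 S5-a->S3 S5-b->S4 S6-a->S5 S6-b->S6

Build one automaton per condition and run them in lockstep. The first has 4 states tracking whether the input so far still matches the prefix `aa`; the second has 7 states tracking the last 2 symbols read. A product state is a pair (one from each), accepting exactly when both do. Minimizing collapses redundant product states.
With 7 states:
        a   b  
>  S0   S1  S2 
   S1   S3  S2 
   S2   S2  S2 
   S3   S3  S4 
   S4   S5  S6 
 * S5   S3  S4 
 * S6   S5  S6 
(> = start, * = accepting)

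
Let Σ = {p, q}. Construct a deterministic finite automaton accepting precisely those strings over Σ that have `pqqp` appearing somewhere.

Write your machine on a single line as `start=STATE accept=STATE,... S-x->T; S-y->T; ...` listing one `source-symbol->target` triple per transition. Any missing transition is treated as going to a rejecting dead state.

States A..D record the length of the longest prefix of `pqqp` that matches the current input suffix. Reaching E means `pqqp` has been seen, and we stay there forever. Accept from E.
A 5-state machine:
       p  q 
>  A   B  A 
   B   B  C 
   C   B  D 
   D   E  A 
 * E   E  E 
(> = start, * = accepting)

start=A; accept=E; A-p->B; A-q->A; B-p->B; B-q->C; C-p->B; C-q->D; D-p->E; D-q->A; E-p->E; E-q->E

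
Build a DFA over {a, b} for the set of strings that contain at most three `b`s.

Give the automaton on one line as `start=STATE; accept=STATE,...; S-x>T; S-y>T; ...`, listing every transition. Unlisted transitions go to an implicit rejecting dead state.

Count `b`s, saturating at 4: states s0 through s3 mean 0 through 3 `b`s seen; s4 means more than 3. Each `b` increments (capped at s4); other symbols loop. Accept from {s0, s1, s2, s3}.
With 5 states:
        a   b  
>* s0   s0  s1 
 * s1   s1  s2 
 * s2   s2  s3 
 * s3   s3  s4 
   s4   s4  s4 
(> = start, * = accepting)

start=s0; accept=s0,s1,s2,s3; s0-a>s0; s0-b>s1; s1-a>s1; s1-b>s2; s2-a>s2; s2-b>s3; s3-a>s3; s3-b>s4; s4-a>s4; s4-b>s4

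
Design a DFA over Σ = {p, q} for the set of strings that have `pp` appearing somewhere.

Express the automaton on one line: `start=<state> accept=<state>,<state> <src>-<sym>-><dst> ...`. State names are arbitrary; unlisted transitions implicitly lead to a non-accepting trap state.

start=s0 accept=s2 s0-p->s1 s0-q->s0 s1-p->s2 s1-q->s0 s2-p->s2 s2-q->s2

Track how much of `pp` has been matched so far: state s0 is no progress, s2 is the absorbing accept state reached once `pp` has occurred. Intermediate states record partial matches; on a mismatch, fall back to the longest reusable overlap.
With 3 states:
        p   q  
>  s0   s1  s0 
   s1   s2  s0 
 * s2   s2  s2 
(> = start, * = accepting)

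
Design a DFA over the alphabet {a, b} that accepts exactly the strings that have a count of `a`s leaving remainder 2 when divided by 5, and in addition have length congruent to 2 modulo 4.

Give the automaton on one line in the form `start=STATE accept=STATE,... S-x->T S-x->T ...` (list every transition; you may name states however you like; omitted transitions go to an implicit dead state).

Handle the two conditions separately and then intersect. The first has 5 states tracking the count of `a`s modulo 5; the second has 4 states tracking the input length modulo 4. A product state is a pair (one from each), accepting exactly when both do.
          a    b  
>  q0     q1   q2 
   q1     q3   q4 
   q2     q4   q5 
 * q3     q6   q7 
   q4     q7   q8 
   q5     q8   q9 
   q6    q10  q11 
   q7    q11  q12 
   q8    q12  q13 
   q9    q13   q0 
   q10    q2  q14 
   q11   q14  q15 
   q12   q15  q16 
   q13   q16   q1 
   q14    q5  q17 
   q15   q17  q18 
   q16   q18   q3 
   q17    q9  q19 
   q18   q19   q6 
   q19    q0  q10 
(> = start, * = accepting)

start=q0 accept=q3 q0-a->q1 q0-b->q2 q1-a->q3 q1-b->q4 q2-a->q4 q2-b->q5 q3-a->q6 q3-b->q7 q4-a->q7 q4-b->q8 q5-a->q8 q5-b->q9 q6-a->q10 q6-b->q11 q7-a->q11 q7-b->q12 q8-a->q12 q8-b->q13 q9-a->q13 q9-b->q0 q10-a->q2 q10-b->q14 q11-a->q14 q11-b->q15 q12-a->q15 q12-b->q16 q13-a->q16 q13-b->q1 q14-a->q5 q14-b->q17 q15-a->q17 q15-b->q18 q16-a->q18 q16-b->q3 q17-a->q9 q17-b->q19 q18-a->q19 q18-b->q6 q19-a->q0 q19-b->q10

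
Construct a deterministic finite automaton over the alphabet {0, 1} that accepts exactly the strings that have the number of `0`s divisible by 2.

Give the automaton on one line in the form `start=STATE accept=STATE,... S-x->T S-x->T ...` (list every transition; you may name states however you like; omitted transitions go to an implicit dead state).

start=q0 accept=q0 q0-0->q1 q0-1->q0 q1-0->q0 q1-1->q1

Keep the running count of `0`s modulo 2: each `0` advances along the cycle q0 → q1 → q0 while other symbols loop. Accept at q0.
2 states suffice.
        0   1  
>* q0   q1  q0 
   q1   q0  q1 
(> = start, * = accepting)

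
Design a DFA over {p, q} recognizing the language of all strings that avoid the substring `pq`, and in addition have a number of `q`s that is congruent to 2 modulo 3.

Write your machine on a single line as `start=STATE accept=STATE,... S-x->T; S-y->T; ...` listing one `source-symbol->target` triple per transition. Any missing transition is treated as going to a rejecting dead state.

start=s0; accept=s5,s7; s0-p->s1; s0-q->s2; s1-p->s1; s1-q->s3; s2-p->s4; s2-q->s5; s3-p->s3; s3-q->s6; s4-p->s4; s4-q->s6; s5-p->s7; s5-q->s0; s6-p->s6; s6-q->s8; s7-p->s7; s7-q->s8; s8-p->s8; s8-q->s3

Handle the two conditions separately and then intersect. The first has 3 states tracking partial matches of the forbidden pattern `pq`; the second has 3 states tracking the count of `q`s modulo 3. A product state is a pair (one from each), accepting exactly when both do.
With 9 states:
        p   q  
>  s0   s1  s2 
   s1   s1  s3 
   s2   s4  s5 
   s3   s3  s6 
   s4   s4  s6 
 * s5   s7  s0 
   s6   s6  s8 
 * s7   s7  s8 
   s8   s8  s3 
(> = start, * = accepting)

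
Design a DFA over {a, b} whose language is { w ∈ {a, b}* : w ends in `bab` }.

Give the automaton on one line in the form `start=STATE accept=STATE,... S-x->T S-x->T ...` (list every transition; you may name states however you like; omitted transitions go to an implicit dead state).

Remember how much of `bab` the current input suffix matches. State q0 means no match yet; q1 means the last symbol is `b`; q2 means the last 2 symbols are `ba`; q3 means the last 3 symbols are `bab`. Only q3 accepts. On a mismatch, fall back to the longest proper suffix that is still a prefix of `bab`.
With 4 states:
        a   b  
>  q0   q0  q1 
   q1   q2  q1 
   q2   q0  q3 
 * q3   q2  q1 
(> = start, * = accepting)

start=q0 accept=q3 q0-a->q0 q0-b->q1 q1-a->q2 q1-b->q1 q2-a->q0 q2-b->q3 q3-a->q2 q3-b->q1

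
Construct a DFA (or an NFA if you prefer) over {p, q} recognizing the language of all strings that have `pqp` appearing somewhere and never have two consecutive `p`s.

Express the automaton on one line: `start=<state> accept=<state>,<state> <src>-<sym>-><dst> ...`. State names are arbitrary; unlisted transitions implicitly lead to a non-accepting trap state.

Run two small machines in parallel and take their product. One (4 states) tracks whether and how much of `pqp` has been seen; the other (3 states) tracks partial matches of the forbidden pattern `pp`. Each combined state is a pair, one component from each; accept when both components accept. After merging equivalent states the machine shrinks.
A 6-state machine:
        p   q  
>  S0   S1  S0 
   S1   S2  S3 
   S2   S2  S2 
   S3   S4  S0 
 * S4   S2  S5 
 * S5   S4  S5 
(> = start, * = accepting)

start=S0 accept=S4,S5 S0-p->S1 S0-q->S0 S1-p->S2 S1-q->S3 S2-p->S2 S2-q->S2 S3-p->S4 S3-q->S0 S4-p->S2 S4-q->S5 S5-p->S4 S5-q->S5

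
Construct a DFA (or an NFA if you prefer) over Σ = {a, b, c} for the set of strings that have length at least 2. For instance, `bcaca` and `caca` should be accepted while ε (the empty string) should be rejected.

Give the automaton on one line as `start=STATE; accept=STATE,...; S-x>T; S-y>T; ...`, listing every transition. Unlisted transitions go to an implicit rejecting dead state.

start=q0; accept=q2,q3; q0-a>q1; q0-b>q1; q0-c>q1; q1-a>q2; q1-b>q2; q1-c>q2; q2-a>q3; q2-b>q3; q2-c>q3; q3-a>q3; q3-b>q3; q3-c>q3

Count input length up to 3: every symbol moves from q0 toward q3, which means 'more than 2' and absorbs. Accept from {q2, q3}.
4 states suffice.
        a   b   c  
>  q0   q1  q1  q1 
   q1   q2  q2  q2 
 * q2   q3  q3  q3 
 * q3   q3  q3  q3 
(> = start, * = accepting)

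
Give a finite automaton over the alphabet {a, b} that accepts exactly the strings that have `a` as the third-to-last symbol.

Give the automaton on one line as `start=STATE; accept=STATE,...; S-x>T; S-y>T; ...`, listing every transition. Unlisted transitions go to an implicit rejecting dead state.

start=q0; accept=q7,q8,q9,q10; q0-a>q1; q0-b>q2; q1-a>q3; q1-b>q4; q2-a>q5; q2-b>q6; q3-a>q7; q3-b>q8; q4-a>q9; q4-b>q10; q5-a>q11; q5-b>q12; q6-a>q13; q6-b>q14; q7-a>q7; q7-b>q8; q8-a>q9; q8-b>q10; q9-a>q11; q9-b>q12; q10-a>q13; q10-b>q14; q11-a>q7; q11-b>q8; q12-a>q9; q12-b>q10; q13-a>q11; q13-b>q12; q14-a>q13; q14-b>q14

A DFA must remember the last 3 symbols (since which symbol is third-to-last isn't known until the input ends). Use one state per possible window of the last ≤3 symbols; accept from those whose window starts with `a`.
          a    b  
>  q0     q1   q2 
   q1     q3   q4 
   q2     q5   q6 
   q3     q7   q8 
   q4     q9  q10 
   q5    q11  q12 
   q6    q13  q14 
 * q7     q7   q8 
 * q8     q9  q10 
 * q9    q11  q12 
 * q10   q13  q14 
   q11    q7   q8 
   q12    q9  q10 
   q13   q11  q12 
   q14   q13  q14 
(> = start, * = accepting)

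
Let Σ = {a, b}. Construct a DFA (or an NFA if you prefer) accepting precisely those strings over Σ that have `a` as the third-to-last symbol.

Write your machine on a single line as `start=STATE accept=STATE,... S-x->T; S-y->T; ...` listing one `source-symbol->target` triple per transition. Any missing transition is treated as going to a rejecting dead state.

Because acceptance depends on a position counted from the end, the machine has to buffer the most recent 3 symbols. Make each state the string of the last up-to-3 symbols read; on input `x` shift the window left and append `x`. Accept when the buffered window has length 3 and begins with `a`.
15 states suffice.
          a    b  
>  q0     q1   q2 
   q1     q3   q4 
   q2     q5   q6 
   q3     q7   q8 
   q4     q9  q10 
   q5    q11  q12 
   q6    q13  q14 
 * q7     q7   q8 
 * q8     q9  q10 
 * q9    q11  q12 
 * q10   q13  q14 
   q11    q7   q8 
   q12    q9  q10 
   q13   q11  q12 
   q14   q13  q14 
(> = start, * = accepting)

start=q0; accept=q7,q8,q9,q10; q0-a->q1; q0-b->q2; q1-a->q3; q1-b->q4; q2-a->q5; q2-b->q6; q3-a->q7; q3-b->q8; q4-a->q9; q4-b->q10; q5-a->q11; q5-b->q12; q6-a->q13; q6-b->q14; q7-a->q7; q7-b->q8; q8-a->q9; q8-b->q10; q9-a->q11; q9-b->q12; q10-a->q13; q10-b->q14; q11-a->q7; q11-b->q8; q12-a->q9; q12-b->q10; q13-a->q11; q13-b->q12; q14-a->q13; q14-b->q14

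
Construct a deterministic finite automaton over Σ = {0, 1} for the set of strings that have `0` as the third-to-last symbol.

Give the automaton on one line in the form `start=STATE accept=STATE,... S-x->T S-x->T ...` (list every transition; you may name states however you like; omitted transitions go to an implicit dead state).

A DFA must remember the last 3 symbols (since which symbol is third-to-last isn't known until the input ends). Use one state per possible window of the last ≤3 symbols; accept from those whose window starts with `0`.
          0    1  
>  s0     s1   s2 
   s1     s3   s4 
   s2     s5   s6 
   s3     s7   s8 
   s4     s9  s10 
   s5    s11  s12 
   s6    s13  s14 
 * s7     s7   s8 
 * s8     s9  s10 
 * s9    s11  s12 
 * s10   s13  s14 
   s11    s7   s8 
   s12    s9  s10 
   s13   s11  s12 
   s14   s13  s14 
(> = start, * = accepting)

start=s0 accept=s7,s8,s9,s10 s0-0->s1 s0-1->s2 s1-0->s3 s1-1->s4 s2-0->s5 s2-1->s6 s3-0->s7 s3-1->s8 s4-0->s9 s4-1->s10 s5-0->s11 s5-1->s12 s6-0->s13 s6-1->s14 s7-0->s7 s7-1->s8 s8-0->s9 s8-1->s10 s9-0->s11 s9-1->s12 s10-0->s13 s10-1->s14 s11-0->s7 s11-1->s8 s12-0->s9 s12-1->s10 s13-0->s11 s13-1->s12 s14-0->s13 s14-1->s14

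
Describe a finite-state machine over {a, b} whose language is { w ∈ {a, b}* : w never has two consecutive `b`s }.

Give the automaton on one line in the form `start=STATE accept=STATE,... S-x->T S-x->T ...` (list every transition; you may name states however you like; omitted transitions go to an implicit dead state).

This is the complement of 'contains `bb`'. Use the same substring-matching states — S0 through S2 holding how much of `bb` has just been matched — but flip the accepting set: everything except the trap S2 accepts.
        a   b  
>* S0   S0  S1 
 * S1   S0  S2 
   S2   S2  S2 
(> = start, * = accepting)

start=S0 accept=S0,S1 S0-a->S0 S0-b->S1 S1-a->S0 S1-b->S2 S2-a->S2 S2-b->S2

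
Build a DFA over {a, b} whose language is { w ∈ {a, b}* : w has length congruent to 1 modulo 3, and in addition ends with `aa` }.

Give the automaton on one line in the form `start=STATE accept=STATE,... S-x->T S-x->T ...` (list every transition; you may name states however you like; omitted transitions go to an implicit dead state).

Build one automaton per condition and run them in lockstep. The first has 3 states tracking the input length modulo 3; the second has 3 states tracking how much of the suffix `aa` has currently been matched. A product state is a pair (one from each), accepting exactly when both do. After merging equivalent states the machine shrinks.
A 5-state machine:
        a   b  
>  q0   q1  q1 
   q1   q2  q2 
   q2   q3  q0 
   q3   q4  q1 
 * q4   q2  q2 
(> = start, * = accepting)

start=q0 accept=q4 q0-a->q1 q0-b->q1 q1-a->q2 q1-b->q2 q2-a->q3 q2-b->q0 q3-a->q4 q3-b->q1 q4-a->q2 q4-b->q2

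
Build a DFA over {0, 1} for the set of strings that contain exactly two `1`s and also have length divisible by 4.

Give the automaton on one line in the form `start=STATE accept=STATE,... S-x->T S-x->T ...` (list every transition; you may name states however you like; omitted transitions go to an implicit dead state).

start=A accept=L A-0->B A-1->C B-0->D B-1->E C-0->E C-1->F D-0->G D-1->H E-0->H E-1->I F-0->I F-1->J G-0->A G-1->K H-0->K H-1->L I-0->L I-1->J J-0->J J-1->J K-0->C K-1->M L-0->M L-1->J M-0->F M-1->J

Build one automaton per condition and run them in lockstep. The first has 4 states tracking the count of `1`s, saturating at 3; the second has 4 states tracking the input length modulo 4. A product state is a pair (one from each), accepting exactly when both do. After merging equivalent states the machine shrinks.
With 13 states:
       0  1 
>  A   B  C 
   B   D  E 
   C   E  F 
   D   G  H 
   E   H  I 
   F   I  J 
   G   A  K 
   H   K  L 
   I   L  J 
   J   J  J 
   K   C  M 
 * L   M  J 
   M   F  J 
(> = start, * = accepting)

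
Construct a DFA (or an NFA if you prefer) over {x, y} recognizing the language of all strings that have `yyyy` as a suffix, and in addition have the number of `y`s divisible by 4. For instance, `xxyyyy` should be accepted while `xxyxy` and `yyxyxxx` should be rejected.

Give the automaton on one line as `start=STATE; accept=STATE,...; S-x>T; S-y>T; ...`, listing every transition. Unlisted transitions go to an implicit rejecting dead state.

start=s0; accept=s7; s0-x>s0; s0-y>s1; s1-x>s2; s1-y>s3; s2-x>s2; s2-y>s4; s3-x>s4; s3-y>s5; s4-x>s4; s4-y>s6; s5-x>s6; s5-y>s7; s6-x>s6; s6-y>s0; s7-x>s0; s7-y>s1

Handle the two conditions separately and then intersect. The first has 5 states tracking how much of the suffix `yyyy` has currently been matched; the second has 4 states tracking the count of `y`s modulo 4. A product state is a pair (one from each), accepting exactly when both do. Minimizing collapses redundant product states.
With 8 states:
        x   y  
>  s0   s0  s1 
   s1   s2  s3 
   s2   s2  s4 
   s3   s4  s5 
   s4   s4  s6 
   s5   s6  s7 
   s6   s6  s0 
 * s7   s0  s1 
(> = start, * = accepting)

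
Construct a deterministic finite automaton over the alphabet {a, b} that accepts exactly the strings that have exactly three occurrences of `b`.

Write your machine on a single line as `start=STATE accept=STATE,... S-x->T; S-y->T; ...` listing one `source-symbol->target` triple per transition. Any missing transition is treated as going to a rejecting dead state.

Only the number of `b`s matters, and only up to 4. Make a chain q0 → q1 → q2 → q3 → q4 advanced by each `b` (with q4 absorbing); every other symbol self-loops. The accepting set is {q3}.
5 states suffice.
        a   b  
>  q0   q0  q1 
   q1   q1  q2 
   q2   q2  q3 
 * q3   q3  q4 
   q4   q4  q4 
(> = start, * = accepting)

start=q0; accept=q3; q0-a->q0; q0-b->q1; q1-a->q1; q1-b->q2; q2-a->q2; q2-b->q3; q3-a->q3; q3-b->q4; q4-a->q4; q4-b->q4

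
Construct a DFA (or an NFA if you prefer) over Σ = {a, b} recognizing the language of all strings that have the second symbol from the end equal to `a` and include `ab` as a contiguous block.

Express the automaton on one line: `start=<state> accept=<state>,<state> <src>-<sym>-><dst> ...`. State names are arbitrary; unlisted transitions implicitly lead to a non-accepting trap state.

Build one automaton per condition and run them in lockstep. The first has 7 states tracking the last 2 symbols read; the second has 3 states tracking whether and how much of `ab` has been seen. A product state is a pair (one from each), accepting exactly when both do. After merging equivalent states the machine shrinks.
With 6 states:
        a   b  
>  S0   S1  S0 
   S1   S1  S2 
 * S2   S3  S4 
   S3   S5  S2 
   S4   S3  S4 
 * S5   S5  S2 
(> = start, * = accepting)

start=S0 accept=S2,S5 S0-a->S1 S0-b->S0 S1-a->S1 S1-b->S2 S2-a->S3 S2-b->S4 S3-a->S5 S3-b->S2 S4-a->S3 S4-b->S4 S5-a->S5 S5-b->S2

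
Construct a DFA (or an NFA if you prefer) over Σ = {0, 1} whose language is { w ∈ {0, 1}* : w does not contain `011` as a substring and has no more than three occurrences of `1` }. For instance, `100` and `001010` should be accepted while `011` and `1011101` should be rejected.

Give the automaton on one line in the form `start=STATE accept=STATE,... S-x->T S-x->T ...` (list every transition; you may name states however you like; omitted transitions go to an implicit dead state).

Run two small machines in parallel and take their product. One (4 states) tracks partial matches of the forbidden pattern `011`; the other (5 states) tracks the count of `1`s, saturating at 4. Each combined state is a pair, one component from each; accept when both components accept. Minimizing collapses redundant product states.
With 9 states:
        0   1  
>* S0   S1  S2 
 * S1   S1  S3 
 * S2   S4  S5 
 * S3   S4  S6 
 * S4   S4  S7 
 * S5   S5  S8 
   S6   S6  S6 
 * S7   S5  S6 
 * S8   S8  S6 
(> = start, * = accepting)

start=S0 accept=S0,S1,S2,S3,S4,S5,S7,S8 S0-0->S1 S0-1->S2 S1-0->S1 S1-1->S3 S2-0->S4 S2-1->S5 S3-0->S4 S3-1->S6 S4-0->S4 S4-1->S7 S5-0->S5 S5-1->S8 S6-0->S6 S6-1->S6 S7-0->S5 S7-1->S6 S8-0->S8 S8-1->S6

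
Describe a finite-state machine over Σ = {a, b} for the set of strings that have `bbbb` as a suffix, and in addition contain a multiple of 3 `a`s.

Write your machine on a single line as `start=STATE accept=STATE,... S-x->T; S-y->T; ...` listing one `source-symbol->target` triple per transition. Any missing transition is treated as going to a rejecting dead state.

start=S0; accept=S6; S0-a->S1; S0-b->S2; S1-a->S3; S1-b->S1; S2-a->S1; S2-b->S4; S3-a->S0; S3-b->S3; S4-a->S1; S4-b->S5; S5-a->S1; S5-b->S6; S6-a->S1; S6-b->S6

Handle the two conditions separately and then intersect. The first has 5 states tracking how much of the suffix `bbbb` has currently been matched; the second has 3 states tracking the count of `a`s modulo 3. A product state is a pair (one from each), accepting exactly when both do. Equivalent product states are then merged.
A 7-state machine:
        a   b  
>  S0   S1  S2 
   S1   S3  S1 
   S2   S1  S4 
   S3   S0  S3 
   S4   S1  S5 
   S5   S1  S6 
 * S6   S1  S6 
(> = start, * = accepting)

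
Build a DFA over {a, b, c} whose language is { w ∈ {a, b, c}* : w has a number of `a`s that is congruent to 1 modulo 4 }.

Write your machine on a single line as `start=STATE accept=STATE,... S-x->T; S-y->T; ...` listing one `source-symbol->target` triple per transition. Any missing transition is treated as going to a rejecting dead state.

start=q0; accept=q1; q0-a->q1; q0-b->q0; q0-c->q0; q1-a->q2; q1-b->q1; q1-c->q1; q2-a->q3; q2-b->q2; q2-c->q2; q3-a->q0; q3-b->q3; q3-c->q3

The only thing that matters is how many `a`s have appeared, reduced mod 4. Use one state per residue: q0 for 0, …, q3 for 3. Reading `a` moves to the next residue; anything else stays put. q1 is accepting.
4 states suffice.
        a   b   c  
>  q0   q1  q0  q0 
 * q1   q2  q1  q1 
   q2   q3  q2  q2 
   q3   q0  q3  q3 
(> = start, * = accepting)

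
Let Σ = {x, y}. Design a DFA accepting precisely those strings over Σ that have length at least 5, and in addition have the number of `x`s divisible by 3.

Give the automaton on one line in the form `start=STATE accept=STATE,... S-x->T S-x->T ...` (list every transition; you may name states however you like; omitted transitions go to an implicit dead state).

start=A accept=L A-x->B A-y->C B-x->D B-y->E C-x->E C-y->F D-x->G D-y->H E-x->H E-y->I F-x->I F-y->G G-x->I G-y->J H-x->J H-y->K I-x->K I-y->I J-x->I J-y->L K-x->L K-y->K L-x->I L-y->L

Run two small machines in parallel and take their product. The first has 7 states tracking the input length, saturating at 6; the second has 3 states tracking the count of `x`s modulo 3. A product state is a pair (one from each), accepting exactly when both do. Equivalent product states are then merged.
12 states suffice.
       x  y 
>  A   B  C 
   B   D  E 
   C   E  F 
   D   G  H 
   E   H  I 
   F   I  G 
   G   I  J 
   H   J  K 
   I   K  I 
   J   I  L 
   K   L  K 
 * L   I  L 
(> = start, * = accepting)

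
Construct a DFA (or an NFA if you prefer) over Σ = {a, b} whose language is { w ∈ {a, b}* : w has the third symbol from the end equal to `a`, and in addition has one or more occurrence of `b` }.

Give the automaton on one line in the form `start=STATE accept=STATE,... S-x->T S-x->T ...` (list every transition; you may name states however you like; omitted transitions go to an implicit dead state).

start=q0 accept=q6,q7,q8,q10 q0-a->q1 q0-b->q2 q1-a->q3 q1-b->q4 q2-a->q5 q2-b->q2 q3-a->q3 q3-b->q6 q4-a->q7 q4-b->q8 q5-a->q9 q5-b->q4 q6-a->q7 q6-b->q8 q7-a->q9 q7-b->q4 q8-a->q5 q8-b->q2 q9-a->q10 q9-b->q6 q10-a->q10 q10-b->q6

Build one automaton per condition and run them in lockstep. The first has 15 states tracking the last 3 symbols read; the second has 3 states tracking the count of `b`s, saturating at 2. A product state is a pair (one from each), accepting exactly when both do. Equivalent product states are then merged.
11 states suffice.
          a    b  
>  q0     q1   q2 
   q1     q3   q4 
   q2     q5   q2 
   q3     q3   q6 
   q4     q7   q8 
   q5     q9   q4 
 * q6     q7   q8 
 * q7     q9   q4 
 * q8     q5   q2 
   q9    q10   q6 
 * q10   q10   q6 
(> = start, * = accepting)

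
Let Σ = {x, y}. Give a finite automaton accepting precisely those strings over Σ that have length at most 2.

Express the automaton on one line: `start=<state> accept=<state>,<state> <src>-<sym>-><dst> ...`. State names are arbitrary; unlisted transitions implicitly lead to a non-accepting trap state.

Count input length up to 3: every symbol moves from S0 toward S3, which means 'more than 2' and absorbs. Accept from {S0, S1, S2}.
4 states suffice.
        x   y  
>* S0   S1  S1 
 * S1   S2  S2 
 * S2   S3  S3 
   S3   S3  S3 
(> = start, * = accepting)

start=S0 accept=S0,S1,S2 S0-x->S1 S0-y->S1 S1-x->S2 S1-y->S2 S2-x->S3 S2-y->S3 S3-x->S3 S3-y->S3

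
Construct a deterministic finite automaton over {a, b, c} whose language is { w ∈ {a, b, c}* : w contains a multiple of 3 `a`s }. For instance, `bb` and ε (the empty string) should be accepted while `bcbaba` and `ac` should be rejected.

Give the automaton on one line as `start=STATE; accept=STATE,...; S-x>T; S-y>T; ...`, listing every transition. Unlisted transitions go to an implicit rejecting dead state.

start=q0; accept=q0; q0-a>q1; q0-b>q0; q0-c>q0; q1-a>q2; q1-b>q1; q1-c>q1; q2-a>q0; q2-b>q2; q2-c>q2

The only thing that matters is how many `a`s have appeared, reduced mod 3. Use one state per residue: q0 for 0, …, q2 for 2. Reading `a` moves to the next residue; anything else stays put. q0 is accepting.
3 states suffice.
        a   b   c  
>* q0   q1  q0  q0 
   q1   q2  q1  q1 
   q2   q0  q2  q2 
(> = start, * = accepting)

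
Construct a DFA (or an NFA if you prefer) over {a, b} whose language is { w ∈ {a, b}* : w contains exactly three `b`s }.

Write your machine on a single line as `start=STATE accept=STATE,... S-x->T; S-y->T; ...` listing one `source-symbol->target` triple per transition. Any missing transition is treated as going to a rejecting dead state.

start=s0; accept=s3; s0-a->s0; s0-b->s1; s1-a->s1; s1-b->s2; s2-a->s2; s2-b->s3; s3-a->s3; s3-b->s4; s4-a->s4; s4-b->s4

Only the number of `b`s matters, and only up to 4. Make a chain s0 → s1 → s2 → s3 → s4 advanced by each `b` (with s4 absorbing); every other symbol self-loops. The accepting set is {s3}.
A 5-state machine:
        a   b  
>  s0   s0  s1 
   s1   s1  s2 
   s2   s2  s3 
 * s3   s3  s4 
   s4   s4  s4 
(> = start, * = accepting)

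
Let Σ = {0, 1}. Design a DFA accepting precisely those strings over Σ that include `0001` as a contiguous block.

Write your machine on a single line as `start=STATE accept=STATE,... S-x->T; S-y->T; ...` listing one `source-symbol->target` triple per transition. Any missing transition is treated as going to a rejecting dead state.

start=A; accept=E; A-0->B; A-1->A; B-0->C; B-1->A; C-0->D; C-1->A; D-0->D; D-1->E; E-0->E; E-1->E

Track how much of `0001` has been matched so far: state A is no progress, E is the absorbing accept state reached once `0001` has occurred. Intermediate states record partial matches; on a mismatch, fall back to the longest reusable overlap.
5 states suffice.
       0  1 
>  A   B  A 
   B   C  A 
   C   D  A 
   D   D  E 
 * E   E  E 
(> = start, * = accepting)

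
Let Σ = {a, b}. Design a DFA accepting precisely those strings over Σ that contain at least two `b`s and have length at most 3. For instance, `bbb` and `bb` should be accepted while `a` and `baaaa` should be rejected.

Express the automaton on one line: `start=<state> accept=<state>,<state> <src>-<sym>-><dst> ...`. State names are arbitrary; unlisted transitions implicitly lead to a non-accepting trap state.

start=S0 accept=S5,S8,S9 S0-a->S1 S0-b->S2 S1-a->S3 S1-b->S4 S2-a->S4 S2-b->S5 S3-a->S6 S3-b->S7 S4-a->S7 S4-b->S8 S5-a->S8 S5-b->S9 S6-a->S10 S6-b->S11 S7-a->S11 S7-b->S12 S8-a->S12 S8-b->S13 S9-a->S13 S9-b->S13 S10-a->S10 S10-b->S11 S11-a->S11 S11-b->S12 S12-a->S12 S12-b->S13 S13-a->S13 S13-b->S13

Handle the two conditions separately and then intersect. The first has 4 states tracking the count of `b`s, saturating at 3; the second has 5 states tracking the input length, saturating at 4. A product state is a pair (one from each), accepting exactly when both do.
14 states suffice.
          a    b  
>  S0     S1   S2 
   S1     S3   S4 
   S2     S4   S5 
   S3     S6   S7 
   S4     S7   S8 
 * S5     S8   S9 
   S6    S10  S11 
   S7    S11  S12 
 * S8    S12  S13 
 * S9    S13  S13 
   S10   S10  S11 
   S11   S11  S12 
   S12   S12  S13 
   S13   S13  S13 
(> = start, * = accepting)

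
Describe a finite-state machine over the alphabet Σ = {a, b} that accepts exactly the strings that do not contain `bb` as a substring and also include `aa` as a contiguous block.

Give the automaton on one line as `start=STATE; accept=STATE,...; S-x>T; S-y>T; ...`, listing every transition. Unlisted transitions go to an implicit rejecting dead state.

Handle the two conditions separately and then intersect. The first has 3 states tracking partial matches of the forbidden pattern `bb`; the second has 3 states tracking whether and how much of `aa` has been seen. A product state is a pair (one from each), accepting exactly when both do.
With 8 states:
        a   b  
>  q0   q1  q2 
   q1   q3  q2 
   q2   q1  q4 
 * q3   q3  q5 
   q4   q6  q4 
 * q5   q3  q7 
   q6   q7  q4 
   q7   q7  q7 
(> = start, * = accepting)

start=q0; accept=q3,q5; q0-a>q1; q0-b>q2; q1-a>q3; q1-b>q2; q2-a>q1; q2-b>q4; q3-a>q3; q3-b>q5; q4-a>q6; q4-b>q4; q5-a>q3; q5-b>q7; q6-a>q7; q6-b>q4; q7-a>q7; q7-b>q7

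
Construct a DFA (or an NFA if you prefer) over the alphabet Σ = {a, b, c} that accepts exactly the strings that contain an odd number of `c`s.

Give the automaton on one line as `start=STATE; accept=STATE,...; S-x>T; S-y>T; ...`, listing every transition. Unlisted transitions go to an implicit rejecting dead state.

The only thing that matters is how many `c`s have appeared, reduced mod 2. Use one state per residue: s0 for 0, …, s1 for 1. Reading `c` moves to the next residue; anything else stays put. s1 is accepting.
With 2 states:
        a   b   c  
>  s0   s0  s0  s1 
 * s1   s1  s1  s0 
(> = start, * = accepting)

start=s0; accept=s1; s0-a>s0; s0-b>s0; s0-c>s1; s1-a>s1; s1-b>s1; s1-c>s0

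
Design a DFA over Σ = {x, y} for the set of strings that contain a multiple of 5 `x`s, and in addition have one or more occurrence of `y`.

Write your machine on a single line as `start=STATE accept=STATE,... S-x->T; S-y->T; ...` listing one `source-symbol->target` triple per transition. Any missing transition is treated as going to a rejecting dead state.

Build one automaton per condition and run them in lockstep. The first has 5 states tracking the count of `x`s modulo 5; the second has 3 states tracking the count of `y`s, saturating at 2. A product state is a pair (one from each), accepting exactly when both do.
A 15-state machine:
          x    y  
>  q0     q1   q2 
   q1     q3   q4 
 * q2     q4   q5 
   q3     q6   q7 
   q4     q7   q8 
 * q5     q8   q5 
   q6     q9  q10 
   q7    q10  q11 
   q8    q11   q8 
   q9     q0  q12 
   q10   q12  q13 
   q11   q13  q11 
   q12    q2  q14 
   q13   q14  q13 
   q14    q5  q14 
(> = start, * = accepting)

start=q0; accept=q2,q5; q0-x->q1; q0-y->q2; q1-x->q3; q1-y->q4; q2-x->q4; q2-y->q5; q3-x->q6; q3-y->q7; q4-x->q7; q4-y->q8; q5-x->q8; q5-y->q5; q6-x->q9; q6-y->q10; q7-x->q10; q7-y->q11; q8-x->q11; q8-y->q8; q9-x->q0; q9-y->q12; q10-x->q12; q10-y->q13; q11-x->q13; q11-y->q11; q12-x->q2; q12-y->q14; q13-x->q14; q13-y->q13; q14-x->q5; q14-y->q14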